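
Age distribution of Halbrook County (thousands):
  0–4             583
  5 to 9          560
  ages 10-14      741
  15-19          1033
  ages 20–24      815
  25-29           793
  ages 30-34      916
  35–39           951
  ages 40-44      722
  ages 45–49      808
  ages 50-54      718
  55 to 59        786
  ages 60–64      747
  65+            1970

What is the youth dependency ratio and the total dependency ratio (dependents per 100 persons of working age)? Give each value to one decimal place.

0–14: 583 + 560 + 741 = 1884
15–64: 1033 + 815 + 793 + 916 + 951 + 722 + 808 + 718 + 786 + 747 = 8289
65+: 1970
Youth dependency ratio = 1884 / 8289 × 100 = 22.7
Total dependency ratio = (1884 + 1970) / 8289 × 100 = 3854 / 8289 × 100 = 46.5

Youth dependency ratio: 22.7
Total dependency ratio: 46.5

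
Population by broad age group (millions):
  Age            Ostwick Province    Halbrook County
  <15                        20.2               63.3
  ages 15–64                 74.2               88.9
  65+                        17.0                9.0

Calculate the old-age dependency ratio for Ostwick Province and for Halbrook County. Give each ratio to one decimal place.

Ostwick Province: 17.0 / 74.2 × 100 = 22.9
Halbrook County: 9.0 / 88.9 × 100 = 10.1

Ostwick Province: 22.9
Halbrook County: 10.1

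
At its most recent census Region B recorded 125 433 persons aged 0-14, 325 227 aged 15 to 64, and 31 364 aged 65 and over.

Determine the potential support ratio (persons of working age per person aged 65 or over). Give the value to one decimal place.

Potential support ratio: 10.4

Potential support ratio = 325 227 / 31 364 = 10.4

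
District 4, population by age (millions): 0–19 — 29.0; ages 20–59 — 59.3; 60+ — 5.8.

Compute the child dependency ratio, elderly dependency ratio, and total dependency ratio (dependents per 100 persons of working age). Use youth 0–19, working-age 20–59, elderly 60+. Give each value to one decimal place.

Youth dependency ratio: 48.9
Old-age dependency ratio: 9.8
Total dependency ratio: 58.7

Youth dependency ratio = 29.0 / 59.3 × 100 = 48.9
Old-age dependency ratio = 5.8 / 59.3 × 100 = 9.8
Total dependency ratio = (29.0 + 5.8) / 59.3 × 100 = 34.8 / 59.3 × 100 = 58.7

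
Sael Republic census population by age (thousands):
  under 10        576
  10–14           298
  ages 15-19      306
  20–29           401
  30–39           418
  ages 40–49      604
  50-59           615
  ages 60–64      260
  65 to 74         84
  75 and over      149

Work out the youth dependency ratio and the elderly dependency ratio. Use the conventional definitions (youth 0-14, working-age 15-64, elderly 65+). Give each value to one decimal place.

0–14: 576 + 298 = 874
15–64: 306 + 401 + 418 + 604 + 615 + 260 = 2,604
65+: 84 + 149 = 233
Youth dependency ratio = 874 / 2,604 × 100 = 33.6
Old-age dependency ratio = 233 / 2,604 × 100 = 8.9

Youth dependency ratio: 33.6
Old-age dependency ratio: 8.9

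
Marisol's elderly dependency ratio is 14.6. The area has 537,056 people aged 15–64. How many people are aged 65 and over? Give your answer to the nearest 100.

Aged 65 and over: 78,400

Old-age dependency ratio = elderly / working-age × 100
14.6 = E / 537,056 × 100
⇒ 78,400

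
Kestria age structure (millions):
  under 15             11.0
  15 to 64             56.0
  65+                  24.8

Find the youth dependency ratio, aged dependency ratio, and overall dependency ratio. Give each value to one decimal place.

Youth dependency ratio = 11.0 / 56.0 × 100 = 19.6
Old-age dependency ratio = 24.8 / 56.0 × 100 = 44.3
Total dependency ratio = (11.0 + 24.8) / 56.0 × 100 = 35.8 / 56.0 × 100 = 63.9

Youth dependency ratio: 19.6
Old-age dependency ratio: 44.3
Total dependency ratio: 63.9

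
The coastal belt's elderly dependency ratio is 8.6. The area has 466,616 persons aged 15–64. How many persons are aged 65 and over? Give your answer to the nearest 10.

Aged 65 and over: 40,130

Old-age dependency ratio = elderly / working-age × 100
8.6 = E / 466,616 × 100
⇒ 40,130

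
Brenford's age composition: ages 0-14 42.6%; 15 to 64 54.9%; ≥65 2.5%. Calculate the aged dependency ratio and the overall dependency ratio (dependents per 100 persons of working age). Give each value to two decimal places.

Old-age dependency ratio: 4.55
Total dependency ratio: 82.15

Old-age dependency ratio = 2.5 / 54.9 × 100 = 4.55
Total dependency ratio = (42.6 + 2.5) / 54.9 × 100 = 45.1 / 54.9 × 100 = 82.15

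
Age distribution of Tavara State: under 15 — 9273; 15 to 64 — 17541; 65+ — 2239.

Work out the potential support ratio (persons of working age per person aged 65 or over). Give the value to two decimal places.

Potential support ratio: 7.83

Potential support ratio = 17541 / 2239 = 7.83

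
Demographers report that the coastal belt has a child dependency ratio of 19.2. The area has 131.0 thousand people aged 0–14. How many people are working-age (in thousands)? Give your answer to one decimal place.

Youth dependency ratio = youth / working-age × 100
19.2 = 131.0 / W × 100
⇒ 682.3

Working-age: 682.3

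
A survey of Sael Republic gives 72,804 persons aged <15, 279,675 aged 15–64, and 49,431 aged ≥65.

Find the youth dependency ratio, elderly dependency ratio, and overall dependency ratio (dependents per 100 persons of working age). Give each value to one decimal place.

Youth dependency ratio = 72,804 / 279,675 × 100 = 26.0
Old-age dependency ratio = 49,431 / 279,675 × 100 = 17.7
Total dependency ratio = (72,804 + 49,431) / 279,675 × 100 = 122,235 / 279,675 × 100 = 43.7

Youth dependency ratio: 26.0
Old-age dependency ratio: 17.7
Total dependency ratio: 43.7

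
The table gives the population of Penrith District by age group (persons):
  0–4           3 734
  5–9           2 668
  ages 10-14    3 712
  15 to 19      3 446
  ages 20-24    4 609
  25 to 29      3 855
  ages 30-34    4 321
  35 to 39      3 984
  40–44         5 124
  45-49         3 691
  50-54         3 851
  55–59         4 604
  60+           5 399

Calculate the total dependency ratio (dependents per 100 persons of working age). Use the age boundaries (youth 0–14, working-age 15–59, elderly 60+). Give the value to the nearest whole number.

0–14: 3 734 + 2 668 + 3 712 = 10 114
15–59: 3 446 + 4 609 + 3 855 + 4 321 + 3 984 + 5 124 + 3 691 + 3 851 + 4 604 = 37 485
60+: 5 399
Total dependency ratio = (10 114 + 5 399) / 37 485 × 100 = 15 513 / 37 485 × 100 = 41

Total dependency ratio: 41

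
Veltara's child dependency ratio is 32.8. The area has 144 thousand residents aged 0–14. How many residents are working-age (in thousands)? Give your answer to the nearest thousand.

Youth dependency ratio = youth / working-age × 100
32.8 = 144 / W × 100
⇒ 439

Working-age: 439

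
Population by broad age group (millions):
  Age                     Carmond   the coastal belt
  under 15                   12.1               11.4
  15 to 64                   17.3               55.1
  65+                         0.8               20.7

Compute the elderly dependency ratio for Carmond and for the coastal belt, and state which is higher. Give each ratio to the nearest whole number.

Carmond: 0.8 / 17.3 × 100 = 5
the coastal belt: 20.7 / 55.1 × 100 = 38

Carmond: 5
the coastal belt: 38
Higher: the coastal belt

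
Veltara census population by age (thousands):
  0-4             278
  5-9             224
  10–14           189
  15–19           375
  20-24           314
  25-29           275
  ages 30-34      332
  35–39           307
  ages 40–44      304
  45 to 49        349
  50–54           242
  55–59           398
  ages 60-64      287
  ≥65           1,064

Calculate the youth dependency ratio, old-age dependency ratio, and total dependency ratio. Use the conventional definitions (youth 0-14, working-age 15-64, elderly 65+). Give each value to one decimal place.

Youth dependency ratio: 21.7
Old-age dependency ratio: 33.4
Total dependency ratio: 55.1

0–14: 278 + 224 + 189 = 691
15–64: 375 + 314 + 275 + 332 + 307 + 304 + 349 + 242 + 398 + 287 = 3,183
65+: 1,064
Youth dependency ratio = 691 / 3,183 × 100 = 21.7
Old-age dependency ratio = 1,064 / 3,183 × 100 = 33.4
Total dependency ratio = (691 + 1,064) / 3,183 × 100 = 1,755 / 3,183 × 100 = 55.1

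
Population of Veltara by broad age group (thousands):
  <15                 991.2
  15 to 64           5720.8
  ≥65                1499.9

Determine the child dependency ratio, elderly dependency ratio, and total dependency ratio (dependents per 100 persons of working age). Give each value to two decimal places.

Youth dependency ratio = 991.2 / 5720.8 × 100 = 17.33
Old-age dependency ratio = 1499.9 / 5720.8 × 100 = 26.22
Total dependency ratio = (991.2 + 1499.9) / 5720.8 × 100 = 2491.1 / 5720.8 × 100 = 43.54

Youth dependency ratio: 17.33
Old-age dependency ratio: 26.22
Total dependency ratio: 43.54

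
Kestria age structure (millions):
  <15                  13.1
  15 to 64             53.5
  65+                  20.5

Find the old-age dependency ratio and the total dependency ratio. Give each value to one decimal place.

Old-age dependency ratio: 38.3
Total dependency ratio: 62.8

Old-age dependency ratio = 20.5 / 53.5 × 100 = 38.3
Total dependency ratio = (13.1 + 20.5) / 53.5 × 100 = 33.6 / 53.5 × 100 = 62.8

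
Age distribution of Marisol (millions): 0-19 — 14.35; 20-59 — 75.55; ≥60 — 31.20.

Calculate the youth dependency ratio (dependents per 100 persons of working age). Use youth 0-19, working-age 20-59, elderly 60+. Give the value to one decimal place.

Youth dependency ratio = 14.35 / 75.55 × 100 = 19.0

Youth dependency ratio: 19.0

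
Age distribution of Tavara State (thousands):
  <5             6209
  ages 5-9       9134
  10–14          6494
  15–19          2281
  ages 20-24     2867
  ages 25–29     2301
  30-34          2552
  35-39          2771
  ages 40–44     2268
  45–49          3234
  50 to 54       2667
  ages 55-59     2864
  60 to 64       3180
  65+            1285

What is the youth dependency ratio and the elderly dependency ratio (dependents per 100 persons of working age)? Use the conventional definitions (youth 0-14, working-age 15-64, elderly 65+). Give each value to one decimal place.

Youth dependency ratio: 80.9
Old-age dependency ratio: 4.8

0–14: 6209 + 9134 + 6494 = 21837
15–64: 2281 + 2867 + 2301 + 2552 + 2771 + 2268 + 3234 + 2667 + 2864 + 3180 = 26985
65+: 1285
Youth dependency ratio = 21837 / 26985 × 100 = 80.9
Old-age dependency ratio = 1285 / 26985 × 100 = 4.8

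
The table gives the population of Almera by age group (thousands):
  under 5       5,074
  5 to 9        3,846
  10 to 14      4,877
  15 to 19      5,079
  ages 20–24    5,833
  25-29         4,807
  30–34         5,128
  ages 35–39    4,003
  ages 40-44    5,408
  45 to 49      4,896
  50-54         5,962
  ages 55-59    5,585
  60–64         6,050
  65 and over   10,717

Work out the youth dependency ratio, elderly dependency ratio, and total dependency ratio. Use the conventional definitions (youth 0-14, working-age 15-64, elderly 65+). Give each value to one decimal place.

0–14: 5,074 + 3,846 + 4,877 = 13,797
15–64: 5,079 + 5,833 + 4,807 + 5,128 + 4,003 + 5,408 + 4,896 + 5,962 + 5,585 + 6,050 = 52,751
65+: 10,717
Youth dependency ratio = 13,797 / 52,751 × 100 = 26.2
Old-age dependency ratio = 10,717 / 52,751 × 100 = 20.3
Total dependency ratio = (13,797 + 10,717) / 52,751 × 100 = 24,514 / 52,751 × 100 = 46.5

Youth dependency ratio: 26.2
Old-age dependency ratio: 20.3
Total dependency ratio: 46.5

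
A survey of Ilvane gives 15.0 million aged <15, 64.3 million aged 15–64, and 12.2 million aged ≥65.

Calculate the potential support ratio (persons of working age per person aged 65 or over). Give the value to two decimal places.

Potential support ratio: 5.27

Potential support ratio = 64.3 / 12.2 = 5.27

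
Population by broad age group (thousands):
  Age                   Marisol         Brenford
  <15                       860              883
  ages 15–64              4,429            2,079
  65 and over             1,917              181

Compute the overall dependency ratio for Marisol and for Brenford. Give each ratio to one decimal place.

Marisol: (860 + 1,917) / 4,429 × 100 = 2,777 / 4,429 × 100 = 62.7
Brenford: (883 + 181) / 2,079 × 100 = 1,064 / 2,079 × 100 = 51.2

Marisol: 62.7
Brenford: 51.2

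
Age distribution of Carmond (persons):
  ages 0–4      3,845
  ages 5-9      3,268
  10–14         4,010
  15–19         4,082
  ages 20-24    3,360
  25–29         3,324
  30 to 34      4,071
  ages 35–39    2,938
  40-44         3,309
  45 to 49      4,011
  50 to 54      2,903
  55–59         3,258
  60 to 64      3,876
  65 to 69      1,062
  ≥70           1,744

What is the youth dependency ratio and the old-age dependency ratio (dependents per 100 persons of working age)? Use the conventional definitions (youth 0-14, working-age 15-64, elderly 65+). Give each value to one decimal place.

Youth dependency ratio: 31.7
Old-age dependency ratio: 8.0

0–14: 3,845 + 3,268 + 4,010 = 11,123
15–64: 4,082 + 3,360 + 3,324 + 4,071 + 2,938 + 3,309 + 4,011 + 2,903 + 3,258 + 3,876 = 35,132
65+: 1,062 + 1,744 = 2,806
Youth dependency ratio = 11,123 / 35,132 × 100 = 31.7
Old-age dependency ratio = 2,806 / 35,132 × 100 = 8.0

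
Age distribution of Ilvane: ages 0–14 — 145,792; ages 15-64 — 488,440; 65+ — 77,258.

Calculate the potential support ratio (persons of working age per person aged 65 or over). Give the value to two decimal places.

Potential support ratio: 6.32

Potential support ratio = 488,440 / 77,258 = 6.32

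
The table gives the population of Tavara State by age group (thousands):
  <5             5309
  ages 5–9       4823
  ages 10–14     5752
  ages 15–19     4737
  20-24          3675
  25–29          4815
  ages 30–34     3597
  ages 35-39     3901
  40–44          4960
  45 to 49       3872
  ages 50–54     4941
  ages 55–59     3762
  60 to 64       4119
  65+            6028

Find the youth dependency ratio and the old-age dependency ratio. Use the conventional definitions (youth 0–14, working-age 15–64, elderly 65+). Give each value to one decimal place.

0–14: 5309 + 4823 + 5752 = 15884
15–64: 4737 + 3675 + 4815 + 3597 + 3901 + 4960 + 3872 + 4941 + 3762 + 4119 = 42379
65+: 6028
Youth dependency ratio = 15884 / 42379 × 100 = 37.5
Old-age dependency ratio = 6028 / 42379 × 100 = 14.2

Youth dependency ratio: 37.5
Old-age dependency ratio: 14.2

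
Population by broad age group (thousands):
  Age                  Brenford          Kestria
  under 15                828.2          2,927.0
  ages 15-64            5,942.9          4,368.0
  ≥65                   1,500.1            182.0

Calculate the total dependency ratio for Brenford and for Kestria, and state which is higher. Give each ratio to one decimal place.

Brenford: 39.2
Kestria: 71.2
Higher: Kestria

Brenford: (828.2 + 1,500.1) / 5,942.9 × 100 = 2,328.3 / 5,942.9 × 100 = 39.2
Kestria: (2,927.0 + 182.0) / 4,368.0 × 100 = 3,109.0 / 4,368.0 × 100 = 71.2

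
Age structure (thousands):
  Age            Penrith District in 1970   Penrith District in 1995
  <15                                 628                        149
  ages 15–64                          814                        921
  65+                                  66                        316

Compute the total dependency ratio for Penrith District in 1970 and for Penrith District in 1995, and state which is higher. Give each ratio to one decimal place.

Penrith District in 1970: (628 + 66) / 814 × 100 = 694 / 814 × 100 = 85.3
Penrith District in 1995: (149 + 316) / 921 × 100 = 465 / 921 × 100 = 50.5

Penrith District in 1970: 85.3
Penrith District in 1995: 50.5
Higher: Penrith District in 1970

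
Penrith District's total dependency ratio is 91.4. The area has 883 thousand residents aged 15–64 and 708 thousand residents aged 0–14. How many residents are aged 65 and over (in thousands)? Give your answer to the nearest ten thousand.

Total dependency ratio = (youth + elderly) / working-age × 100
91.4 = (708 + E) / 883 × 100
⇒ 100

Aged 65 and over: 100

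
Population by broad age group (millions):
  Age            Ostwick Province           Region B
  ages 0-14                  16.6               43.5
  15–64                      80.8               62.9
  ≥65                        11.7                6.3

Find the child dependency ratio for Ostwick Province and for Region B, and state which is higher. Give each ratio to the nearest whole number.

Ostwick Province: 21
Region B: 69
Higher: Region B

Ostwick Province: 16.6 / 80.8 × 100 = 21
Region B: 43.5 / 62.9 × 100 = 69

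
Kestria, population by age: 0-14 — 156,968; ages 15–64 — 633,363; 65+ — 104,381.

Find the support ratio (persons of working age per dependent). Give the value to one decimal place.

Support ratio = 633,363 / (156,968 + 104,381) = 633,363 / 261,349 = 2.4

Support ratio: 2.4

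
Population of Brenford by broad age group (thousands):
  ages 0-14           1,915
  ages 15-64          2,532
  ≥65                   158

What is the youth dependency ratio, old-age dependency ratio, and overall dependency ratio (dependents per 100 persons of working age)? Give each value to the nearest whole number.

Youth dependency ratio = 1,915 / 2,532 × 100 = 76
Old-age dependency ratio = 158 / 2,532 × 100 = 6
Total dependency ratio = (1,915 + 158) / 2,532 × 100 = 2,073 / 2,532 × 100 = 82

Youth dependency ratio: 76
Old-age dependency ratio: 6
Total dependency ratio: 82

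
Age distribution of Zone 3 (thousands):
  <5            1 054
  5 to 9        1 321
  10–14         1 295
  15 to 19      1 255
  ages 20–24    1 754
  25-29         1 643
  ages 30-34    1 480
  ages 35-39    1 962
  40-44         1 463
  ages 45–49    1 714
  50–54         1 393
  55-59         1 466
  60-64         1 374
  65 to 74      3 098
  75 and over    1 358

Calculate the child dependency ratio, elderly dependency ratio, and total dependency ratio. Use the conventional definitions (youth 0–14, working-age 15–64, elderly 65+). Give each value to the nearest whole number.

Youth dependency ratio: 24
Old-age dependency ratio: 29
Total dependency ratio: 52

0–14: 1 054 + 1 321 + 1 295 = 3 670
15–64: 1 255 + 1 754 + 1 643 + 1 480 + 1 962 + 1 463 + 1 714 + 1 393 + 1 466 + 1 374 = 15 504
65+: 3 098 + 1 358 = 4 456
Youth dependency ratio = 3 670 / 15 504 × 100 = 24
Old-age dependency ratio = 4 456 / 15 504 × 100 = 29
Total dependency ratio = (3 670 + 4 456) / 15 504 × 100 = 8 126 / 15 504 × 100 = 52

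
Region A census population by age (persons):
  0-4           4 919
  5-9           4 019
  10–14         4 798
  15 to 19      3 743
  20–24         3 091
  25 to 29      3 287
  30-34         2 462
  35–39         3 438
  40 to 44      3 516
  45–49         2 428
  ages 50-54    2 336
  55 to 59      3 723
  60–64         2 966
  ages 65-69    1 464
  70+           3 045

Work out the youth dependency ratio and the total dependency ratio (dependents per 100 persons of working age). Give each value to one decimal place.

Youth dependency ratio: 44.3
Total dependency ratio: 58.9

0–14: 4 919 + 4 019 + 4 798 = 13 736
15–64: 3 743 + 3 091 + 3 287 + 2 462 + 3 438 + 3 516 + 2 428 + 2 336 + 3 723 + 2 966 = 30 990
65+: 1 464 + 3 045 = 4 509
Youth dependency ratio = 13 736 / 30 990 × 100 = 44.3
Total dependency ratio = (13 736 + 4 509) / 30 990 × 100 = 18 245 / 30 990 × 100 = 58.9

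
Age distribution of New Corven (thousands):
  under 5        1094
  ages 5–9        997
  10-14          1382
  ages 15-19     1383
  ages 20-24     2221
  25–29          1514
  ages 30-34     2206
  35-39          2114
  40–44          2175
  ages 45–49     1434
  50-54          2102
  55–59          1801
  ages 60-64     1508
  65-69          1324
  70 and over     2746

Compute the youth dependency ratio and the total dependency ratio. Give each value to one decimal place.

0–14: 1094 + 997 + 1382 = 3473
15–64: 1383 + 2221 + 1514 + 2206 + 2114 + 2175 + 1434 + 2102 + 1801 + 1508 = 18458
65+: 1324 + 2746 = 4070
Youth dependency ratio = 3473 / 18458 × 100 = 18.8
Total dependency ratio = (3473 + 4070) / 18458 × 100 = 7543 / 18458 × 100 = 40.9

Youth dependency ratio: 18.8
Total dependency ratio: 40.9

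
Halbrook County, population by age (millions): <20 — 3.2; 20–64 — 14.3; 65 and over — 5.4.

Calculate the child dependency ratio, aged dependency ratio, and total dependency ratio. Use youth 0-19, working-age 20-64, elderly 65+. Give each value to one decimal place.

Youth dependency ratio: 22.4
Old-age dependency ratio: 37.8
Total dependency ratio: 60.1

Youth dependency ratio = 3.2 / 14.3 × 100 = 22.4
Old-age dependency ratio = 5.4 / 14.3 × 100 = 37.8
Total dependency ratio = (3.2 + 5.4) / 14.3 × 100 = 8.6 / 14.3 × 100 = 60.1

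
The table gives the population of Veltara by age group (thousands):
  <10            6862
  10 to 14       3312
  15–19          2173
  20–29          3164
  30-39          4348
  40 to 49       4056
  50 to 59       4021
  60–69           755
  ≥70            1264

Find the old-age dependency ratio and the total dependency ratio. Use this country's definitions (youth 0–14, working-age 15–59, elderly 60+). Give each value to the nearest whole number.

0–14: 6862 + 3312 = 10174
15–59: 2173 + 3164 + 4348 + 4056 + 4021 = 17762
60+: 755 + 1264 = 2019
Old-age dependency ratio = 2019 / 17762 × 100 = 11
Total dependency ratio = (10174 + 2019) / 17762 × 100 = 12193 / 17762 × 100 = 69

Old-age dependency ratio: 11
Total dependency ratio: 69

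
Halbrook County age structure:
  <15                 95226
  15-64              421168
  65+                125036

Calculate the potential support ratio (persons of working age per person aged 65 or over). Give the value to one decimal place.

Potential support ratio = 421168 / 125036 = 3.4

Potential support ratio: 3.4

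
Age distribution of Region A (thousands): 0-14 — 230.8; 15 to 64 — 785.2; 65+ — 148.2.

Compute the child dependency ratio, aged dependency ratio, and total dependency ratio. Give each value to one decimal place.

Youth dependency ratio: 29.4
Old-age dependency ratio: 18.9
Total dependency ratio: 48.3

Youth dependency ratio = 230.8 / 785.2 × 100 = 29.4
Old-age dependency ratio = 148.2 / 785.2 × 100 = 18.9
Total dependency ratio = (230.8 + 148.2) / 785.2 × 100 = 379.0 / 785.2 × 100 = 48.3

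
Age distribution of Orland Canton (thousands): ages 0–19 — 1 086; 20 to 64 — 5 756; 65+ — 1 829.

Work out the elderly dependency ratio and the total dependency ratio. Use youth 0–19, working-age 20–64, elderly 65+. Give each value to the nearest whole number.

Old-age dependency ratio = 1 829 / 5 756 × 100 = 32
Total dependency ratio = (1 086 + 1 829) / 5 756 × 100 = 2 915 / 5 756 × 100 = 51

Old-age dependency ratio: 32
Total dependency ratio: 51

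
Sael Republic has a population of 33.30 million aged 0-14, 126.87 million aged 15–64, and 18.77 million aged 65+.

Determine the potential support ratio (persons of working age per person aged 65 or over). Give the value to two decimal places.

Potential support ratio: 6.76

Potential support ratio = 126.87 / 18.77 = 6.76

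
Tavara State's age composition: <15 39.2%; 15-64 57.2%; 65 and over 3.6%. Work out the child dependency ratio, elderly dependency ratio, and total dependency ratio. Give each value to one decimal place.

Youth dependency ratio = 39.2 / 57.2 × 100 = 68.5
Old-age dependency ratio = 3.6 / 57.2 × 100 = 6.3
Total dependency ratio = (39.2 + 3.6) / 57.2 × 100 = 42.8 / 57.2 × 100 = 74.8

Youth dependency ratio: 68.5
Old-age dependency ratio: 6.3
Total dependency ratio: 74.8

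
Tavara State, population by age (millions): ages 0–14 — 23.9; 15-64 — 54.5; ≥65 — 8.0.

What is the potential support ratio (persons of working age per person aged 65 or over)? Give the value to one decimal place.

Potential support ratio: 6.8

Potential support ratio = 54.5 / 8.0 = 6.8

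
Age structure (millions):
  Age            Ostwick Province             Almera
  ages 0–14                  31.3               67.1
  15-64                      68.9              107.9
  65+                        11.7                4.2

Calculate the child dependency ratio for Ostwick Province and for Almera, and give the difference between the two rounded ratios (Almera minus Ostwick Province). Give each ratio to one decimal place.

Ostwick Province: 45.4
Almera: 62.2
Difference: +16.8

Ostwick Province: 31.3 / 68.9 × 100 = 45.4
Almera: 67.1 / 107.9 × 100 = 62.2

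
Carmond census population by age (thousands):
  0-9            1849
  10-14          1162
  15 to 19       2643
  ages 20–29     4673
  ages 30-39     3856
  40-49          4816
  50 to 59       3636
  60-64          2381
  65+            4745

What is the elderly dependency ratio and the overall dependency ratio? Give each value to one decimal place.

0–14: 1849 + 1162 = 3011
15–64: 2643 + 4673 + 3856 + 4816 + 3636 + 2381 = 22005
65+: 4745
Old-age dependency ratio = 4745 / 22005 × 100 = 21.6
Total dependency ratio = (3011 + 4745) / 22005 × 100 = 7756 / 22005 × 100 = 35.2

Old-age dependency ratio: 21.6
Total dependency ratio: 35.2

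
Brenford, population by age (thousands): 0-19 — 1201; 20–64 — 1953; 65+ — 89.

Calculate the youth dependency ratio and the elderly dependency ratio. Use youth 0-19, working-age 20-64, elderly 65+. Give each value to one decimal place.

Youth dependency ratio: 61.5
Old-age dependency ratio: 4.6

Youth dependency ratio = 1201 / 1953 × 100 = 61.5
Old-age dependency ratio = 89 / 1953 × 100 = 4.6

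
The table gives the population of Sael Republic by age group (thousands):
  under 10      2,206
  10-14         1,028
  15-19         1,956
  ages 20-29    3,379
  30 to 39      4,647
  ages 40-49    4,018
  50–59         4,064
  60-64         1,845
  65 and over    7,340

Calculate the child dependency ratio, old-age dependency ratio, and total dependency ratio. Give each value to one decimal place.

Youth dependency ratio: 16.2
Old-age dependency ratio: 36.9
Total dependency ratio: 53.1

0–14: 2,206 + 1,028 = 3,234
15–64: 1,956 + 3,379 + 4,647 + 4,018 + 4,064 + 1,845 = 19,909
65+: 7,340
Youth dependency ratio = 3,234 / 19,909 × 100 = 16.2
Old-age dependency ratio = 7,340 / 19,909 × 100 = 36.9
Total dependency ratio = (3,234 + 7,340) / 19,909 × 100 = 10,574 / 19,909 × 100 = 53.1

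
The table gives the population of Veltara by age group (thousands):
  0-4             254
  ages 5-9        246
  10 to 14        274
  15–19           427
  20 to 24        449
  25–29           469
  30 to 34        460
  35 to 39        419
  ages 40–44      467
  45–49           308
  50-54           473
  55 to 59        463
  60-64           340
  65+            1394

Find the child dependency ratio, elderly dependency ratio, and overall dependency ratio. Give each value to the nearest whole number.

0–14: 254 + 246 + 274 = 774
15–64: 427 + 449 + 469 + 460 + 419 + 467 + 308 + 473 + 463 + 340 = 4275
65+: 1394
Youth dependency ratio = 774 / 4275 × 100 = 18
Old-age dependency ratio = 1394 / 4275 × 100 = 33
Total dependency ratio = (774 + 1394) / 4275 × 100 = 2168 / 4275 × 100 = 51

Youth dependency ratio: 18
Old-age dependency ratio: 33
Total dependency ratio: 51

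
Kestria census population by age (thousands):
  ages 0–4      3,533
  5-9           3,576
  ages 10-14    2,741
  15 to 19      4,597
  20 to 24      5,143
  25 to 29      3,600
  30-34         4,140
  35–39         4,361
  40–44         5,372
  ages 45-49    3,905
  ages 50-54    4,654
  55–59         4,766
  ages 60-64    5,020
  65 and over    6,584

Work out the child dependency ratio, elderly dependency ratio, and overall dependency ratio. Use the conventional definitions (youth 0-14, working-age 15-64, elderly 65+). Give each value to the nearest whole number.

Youth dependency ratio: 22
Old-age dependency ratio: 14
Total dependency ratio: 36

0–14: 3,533 + 3,576 + 2,741 = 9,850
15–64: 4,597 + 5,143 + 3,600 + 4,140 + 4,361 + 5,372 + 3,905 + 4,654 + 4,766 + 5,020 = 45,558
65+: 6,584
Youth dependency ratio = 9,850 / 45,558 × 100 = 22
Old-age dependency ratio = 6,584 / 45,558 × 100 = 14
Total dependency ratio = (9,850 + 6,584) / 45,558 × 100 = 16,434 / 45,558 × 100 = 36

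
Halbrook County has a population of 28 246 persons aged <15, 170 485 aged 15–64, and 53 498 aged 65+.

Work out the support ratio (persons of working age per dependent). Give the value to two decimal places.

Support ratio: 2.09

Support ratio = 170 485 / (28 246 + 53 498) = 170 485 / 81 744 = 2.09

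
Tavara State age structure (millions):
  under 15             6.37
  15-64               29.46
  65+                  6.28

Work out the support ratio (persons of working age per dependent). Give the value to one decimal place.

Support ratio: 2.3

Support ratio = 29.46 / (6.37 + 6.28) = 29.46 / 12.65 = 2.3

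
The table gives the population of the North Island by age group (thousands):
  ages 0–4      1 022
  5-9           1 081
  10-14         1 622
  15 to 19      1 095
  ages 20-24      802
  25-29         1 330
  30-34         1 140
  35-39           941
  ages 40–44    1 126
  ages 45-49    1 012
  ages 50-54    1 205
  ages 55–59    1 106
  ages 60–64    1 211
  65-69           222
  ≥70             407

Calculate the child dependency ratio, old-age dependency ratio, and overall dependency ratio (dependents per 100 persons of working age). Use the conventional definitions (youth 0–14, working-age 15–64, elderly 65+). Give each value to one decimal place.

Youth dependency ratio: 34.0
Old-age dependency ratio: 5.7
Total dependency ratio: 39.7

0–14: 1 022 + 1 081 + 1 622 = 3 725
15–64: 1 095 + 802 + 1 330 + 1 140 + 941 + 1 126 + 1 012 + 1 205 + 1 106 + 1 211 = 10 968
65+: 222 + 407 = 629
Youth dependency ratio = 3 725 / 10 968 × 100 = 34.0
Old-age dependency ratio = 629 / 10 968 × 100 = 5.7
Total dependency ratio = (3 725 + 629) / 10 968 × 100 = 4 354 / 10 968 × 100 = 39.7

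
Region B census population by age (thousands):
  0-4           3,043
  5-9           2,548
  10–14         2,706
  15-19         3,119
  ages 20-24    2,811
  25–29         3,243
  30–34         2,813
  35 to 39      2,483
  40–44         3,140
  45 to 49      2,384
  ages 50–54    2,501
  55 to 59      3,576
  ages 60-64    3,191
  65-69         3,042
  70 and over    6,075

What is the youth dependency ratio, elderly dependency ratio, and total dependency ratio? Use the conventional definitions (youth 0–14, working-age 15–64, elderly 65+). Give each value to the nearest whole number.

Youth dependency ratio: 28
Old-age dependency ratio: 31
Total dependency ratio: 60

0–14: 3,043 + 2,548 + 2,706 = 8,297
15–64: 3,119 + 2,811 + 3,243 + 2,813 + 2,483 + 3,140 + 2,384 + 2,501 + 3,576 + 3,191 = 29,261
65+: 3,042 + 6,075 = 9,117
Youth dependency ratio = 8,297 / 29,261 × 100 = 28
Old-age dependency ratio = 9,117 / 29,261 × 100 = 31
Total dependency ratio = (8,297 + 9,117) / 29,261 × 100 = 17,414 / 29,261 × 100 = 60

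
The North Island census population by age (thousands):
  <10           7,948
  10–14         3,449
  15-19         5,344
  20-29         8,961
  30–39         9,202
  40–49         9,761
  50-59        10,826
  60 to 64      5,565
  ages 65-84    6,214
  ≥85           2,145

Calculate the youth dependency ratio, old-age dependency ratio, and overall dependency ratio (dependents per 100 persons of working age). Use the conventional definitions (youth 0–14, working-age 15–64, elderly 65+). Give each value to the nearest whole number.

Youth dependency ratio: 23
Old-age dependency ratio: 17
Total dependency ratio: 40

0–14: 7,948 + 3,449 = 11,397
15–64: 5,344 + 8,961 + 9,202 + 9,761 + 10,826 + 5,565 = 49,659
65+: 6,214 + 2,145 = 8,359
Youth dependency ratio = 11,397 / 49,659 × 100 = 23
Old-age dependency ratio = 8,359 / 49,659 × 100 = 17
Total dependency ratio = (11,397 + 8,359) / 49,659 × 100 = 19,756 / 49,659 × 100 = 40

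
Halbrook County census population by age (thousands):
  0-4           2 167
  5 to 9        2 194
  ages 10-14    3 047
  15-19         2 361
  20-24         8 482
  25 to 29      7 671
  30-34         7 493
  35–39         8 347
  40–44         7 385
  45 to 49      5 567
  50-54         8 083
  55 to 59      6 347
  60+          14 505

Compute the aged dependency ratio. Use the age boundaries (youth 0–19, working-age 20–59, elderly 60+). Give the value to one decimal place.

Old-age dependency ratio: 24.4

0–19: 2 167 + 2 194 + 3 047 + 2 361 = 9 769
20–59: 8 482 + 7 671 + 7 493 + 8 347 + 7 385 + 5 567 + 8 083 + 6 347 = 59 375
60+: 14 505
Old-age dependency ratio = 14 505 / 59 375 × 100 = 24.4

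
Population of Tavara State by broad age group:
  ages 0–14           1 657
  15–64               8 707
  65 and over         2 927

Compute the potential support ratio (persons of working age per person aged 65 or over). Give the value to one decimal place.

Potential support ratio: 3.0

Potential support ratio = 8 707 / 2 927 = 3.0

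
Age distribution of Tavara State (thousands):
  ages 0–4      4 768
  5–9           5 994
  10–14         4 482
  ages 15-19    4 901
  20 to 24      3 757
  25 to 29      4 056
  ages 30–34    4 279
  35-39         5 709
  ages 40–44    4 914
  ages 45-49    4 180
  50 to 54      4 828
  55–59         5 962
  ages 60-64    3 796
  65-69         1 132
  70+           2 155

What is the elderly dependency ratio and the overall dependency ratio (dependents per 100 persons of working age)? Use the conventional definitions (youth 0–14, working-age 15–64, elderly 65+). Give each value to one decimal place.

0–14: 4 768 + 5 994 + 4 482 = 15 244
15–64: 4 901 + 3 757 + 4 056 + 4 279 + 5 709 + 4 914 + 4 180 + 4 828 + 5 962 + 3 796 = 46 382
65+: 1 132 + 2 155 = 3 287
Old-age dependency ratio = 3 287 / 46 382 × 100 = 7.1
Total dependency ratio = (15 244 + 3 287) / 46 382 × 100 = 18 531 / 46 382 × 100 = 40.0

Old-age dependency ratio: 7.1
Total dependency ratio: 40.0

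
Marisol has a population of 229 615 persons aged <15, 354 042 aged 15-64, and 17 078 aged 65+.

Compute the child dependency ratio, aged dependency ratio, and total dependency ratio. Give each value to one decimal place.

Youth dependency ratio: 64.9
Old-age dependency ratio: 4.8
Total dependency ratio: 69.7

Youth dependency ratio = 229 615 / 354 042 × 100 = 64.9
Old-age dependency ratio = 17 078 / 354 042 × 100 = 4.8
Total dependency ratio = (229 615 + 17 078) / 354 042 × 100 = 246 693 / 354 042 × 100 = 69.7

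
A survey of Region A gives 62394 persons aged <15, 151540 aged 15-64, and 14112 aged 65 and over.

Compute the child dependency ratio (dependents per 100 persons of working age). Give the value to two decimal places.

Youth dependency ratio = 62394 / 151540 × 100 = 41.17

Youth dependency ratio: 41.17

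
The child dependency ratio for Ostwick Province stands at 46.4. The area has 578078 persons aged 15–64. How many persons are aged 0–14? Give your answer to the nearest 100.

Aged 0–14: 268200

Youth dependency ratio = youth / working-age × 100
46.4 = Y / 578078 × 100
⇒ 268200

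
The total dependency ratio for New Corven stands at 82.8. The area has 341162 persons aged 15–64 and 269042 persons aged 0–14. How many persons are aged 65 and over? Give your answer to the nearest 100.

Total dependency ratio = (youth + elderly) / working-age × 100
82.8 = (269042 + E) / 341162 × 100
⇒ 13400

Aged 65 and over: 13400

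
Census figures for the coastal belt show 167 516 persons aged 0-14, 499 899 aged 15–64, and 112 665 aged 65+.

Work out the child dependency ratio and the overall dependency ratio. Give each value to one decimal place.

Youth dependency ratio = 167 516 / 499 899 × 100 = 33.5
Total dependency ratio = (167 516 + 112 665) / 499 899 × 100 = 280 181 / 499 899 × 100 = 56.0

Youth dependency ratio: 33.5
Total dependency ratio: 56.0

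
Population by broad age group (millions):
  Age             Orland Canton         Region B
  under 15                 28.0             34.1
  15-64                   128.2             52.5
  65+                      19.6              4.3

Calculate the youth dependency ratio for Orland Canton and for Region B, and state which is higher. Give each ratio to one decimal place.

Orland Canton: 28.0 / 128.2 × 100 = 21.8
Region B: 34.1 / 52.5 × 100 = 65.0

Orland Canton: 21.8
Region B: 65.0
Higher: Region B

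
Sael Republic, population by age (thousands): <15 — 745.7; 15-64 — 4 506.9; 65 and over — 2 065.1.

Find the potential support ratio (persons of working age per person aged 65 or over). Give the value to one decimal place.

Potential support ratio: 2.2

Potential support ratio = 4 506.9 / 2 065.1 = 2.2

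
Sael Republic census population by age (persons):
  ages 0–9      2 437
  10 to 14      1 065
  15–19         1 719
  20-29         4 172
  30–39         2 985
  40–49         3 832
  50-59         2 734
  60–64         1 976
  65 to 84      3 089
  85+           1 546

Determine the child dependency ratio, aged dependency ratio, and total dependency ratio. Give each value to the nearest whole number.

Youth dependency ratio: 20
Old-age dependency ratio: 27
Total dependency ratio: 47

0–14: 2 437 + 1 065 = 3 502
15–64: 1 719 + 4 172 + 2 985 + 3 832 + 2 734 + 1 976 = 17 418
65+: 3 089 + 1 546 = 4 635
Youth dependency ratio = 3 502 / 17 418 × 100 = 20
Old-age dependency ratio = 4 635 / 17 418 × 100 = 27
Total dependency ratio = (3 502 + 4 635) / 17 418 × 100 = 8 137 / 17 418 × 100 = 47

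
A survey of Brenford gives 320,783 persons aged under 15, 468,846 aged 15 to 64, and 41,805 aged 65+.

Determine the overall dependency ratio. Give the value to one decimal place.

Total dependency ratio: 77.3

Total dependency ratio = (320,783 + 41,805) / 468,846 × 100 = 362,588 / 468,846 × 100 = 77.3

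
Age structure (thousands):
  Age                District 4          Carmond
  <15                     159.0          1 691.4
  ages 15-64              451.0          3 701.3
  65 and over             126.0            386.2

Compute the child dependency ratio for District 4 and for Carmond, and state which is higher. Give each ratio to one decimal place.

District 4: 159.0 / 451.0 × 100 = 35.3
Carmond: 1 691.4 / 3 701.3 × 100 = 45.7

District 4: 35.3
Carmond: 45.7
Higher: Carmond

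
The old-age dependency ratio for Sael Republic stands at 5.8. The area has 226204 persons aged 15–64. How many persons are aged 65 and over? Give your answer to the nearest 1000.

Aged 65 and over: 13000

Old-age dependency ratio = elderly / working-age × 100
5.8 = E / 226204 × 100
⇒ 13000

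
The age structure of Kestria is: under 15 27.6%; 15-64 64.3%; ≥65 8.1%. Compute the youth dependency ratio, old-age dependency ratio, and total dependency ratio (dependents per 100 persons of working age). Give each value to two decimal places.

Youth dependency ratio = 27.6 / 64.3 × 100 = 42.92
Old-age dependency ratio = 8.1 / 64.3 × 100 = 12.60
Total dependency ratio = (27.6 + 8.1) / 64.3 × 100 = 35.7 / 64.3 × 100 = 55.52

Youth dependency ratio: 42.92
Old-age dependency ratio: 12.60
Total dependency ratio: 55.52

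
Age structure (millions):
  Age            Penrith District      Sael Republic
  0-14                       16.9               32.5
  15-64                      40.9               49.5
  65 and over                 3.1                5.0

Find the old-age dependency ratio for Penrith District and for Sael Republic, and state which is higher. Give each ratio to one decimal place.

Penrith District: 7.6
Sael Republic: 10.1
Higher: Sael Republic

Penrith District: 3.1 / 40.9 × 100 = 7.6
Sael Republic: 5.0 / 49.5 × 100 = 10.1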